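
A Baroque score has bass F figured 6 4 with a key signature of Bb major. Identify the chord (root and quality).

The figures 6 4 indicate a triad in second inversion.
In second inversion the root lies a fourth above the bass: a fourth above F in Bb major is Bb.
The chord tones are F, Bb, D, giving Bb major.

Bb major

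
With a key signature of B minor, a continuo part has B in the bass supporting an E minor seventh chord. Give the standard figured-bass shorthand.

B is the fifth of E minor seventh, so the chord is in second inversion.
A seventh chord in second inversion is figured 6/4/3, conventionally abbreviated 4/3.

4/3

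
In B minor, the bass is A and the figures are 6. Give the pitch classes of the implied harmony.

The written figures 6 are shorthand for 6/3: the 3 is implied.
A third above A in this key is C#.
A sixth above A in this key is F#.
Together with the bass A, this spells F# minor in first inversion.

A, C#, F#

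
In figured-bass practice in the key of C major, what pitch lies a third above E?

Counting 2 letter steps above E lands on G; in C major, that letter is G.

G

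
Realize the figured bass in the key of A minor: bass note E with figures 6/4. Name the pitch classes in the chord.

A fourth above E in this key is A.
A sixth above E in this key is C.
Together with the bass E, this spells A minor in second inversion.

E, A, C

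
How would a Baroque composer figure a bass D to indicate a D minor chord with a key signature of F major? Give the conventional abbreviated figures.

no figures

D is the root of D minor, so the chord is in root position.
A triad in root position is figured 5/3, conventionally abbreviated (no figures — root-position triad).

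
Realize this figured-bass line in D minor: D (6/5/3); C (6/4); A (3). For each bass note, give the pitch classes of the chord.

D (6/5/3): D, F, A, Bb.
C (6/4): C, F, A.
A (5/3): A, C, E.

D, F, A, Bb | C, F, A | A, C, E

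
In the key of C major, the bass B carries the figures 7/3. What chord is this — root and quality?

The figures 7/3 indicate a seventh chord in root position.
In root position the bass is the root, so the root is B.
The chord tones are B, D, F, A, giving B half-diminished seventh.

B half-diminished seventh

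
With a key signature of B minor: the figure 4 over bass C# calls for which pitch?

Counting 3 letter steps above C# lands on F; in B minor, that letter is F#.

F#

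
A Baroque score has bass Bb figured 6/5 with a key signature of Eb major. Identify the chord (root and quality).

The figures 6/5 indicate a seventh chord in first inversion.
In first inversion the root lies a sixth above the bass: a sixth above Bb in Eb major is G.
The chord tones are Bb, D, F, G, giving G minor seventh.

G minor seventh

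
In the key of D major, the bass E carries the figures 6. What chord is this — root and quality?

The figures 6 indicate a triad in first inversion.
In first inversion the root lies a sixth above the bass: a sixth above E in D major is C#.
The chord tones are E, G, C#, giving C# diminished.

C# diminished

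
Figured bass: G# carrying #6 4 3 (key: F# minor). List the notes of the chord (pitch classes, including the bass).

G#, B, C#, E#

A third above G# in this key is B.
A fourth above G# in this key is C#.
A sixth above G# in this key is E, raised to E# by the sharp.
Together with the bass G#, this spells C# dominant seventh in second inversion.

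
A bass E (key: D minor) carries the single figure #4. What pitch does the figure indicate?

Counting 3 letter steps above E lands on A; in D minor, that letter is A.
The #4 figure raises it a semitone, giving A#.

A#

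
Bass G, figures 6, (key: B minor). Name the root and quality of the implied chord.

E minor

The figures 6 indicate a triad in first inversion.
In first inversion the root lies a sixth above the bass: a sixth above G in B minor is E.
The chord tones are G, B, E, giving E minor.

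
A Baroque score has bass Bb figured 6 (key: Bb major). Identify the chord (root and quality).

G minor

The figures 6 indicate a triad in first inversion.
In first inversion the root lies a sixth above the bass: a sixth above Bb in Bb major is G.
The chord tones are Bb, D, G, giving G minor.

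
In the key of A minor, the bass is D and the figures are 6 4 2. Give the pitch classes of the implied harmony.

D, E, G, B

A second above D in this key is E.
A fourth above D in this key is G.
A sixth above D in this key is B.
Together with the bass D, this spells E minor seventh in third inversion.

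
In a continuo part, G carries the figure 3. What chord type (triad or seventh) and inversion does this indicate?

triad, root position

3 is shorthand for 5/3.
Intervals of 5/3 above the bass form a triad; the bass is the root, so this is root position.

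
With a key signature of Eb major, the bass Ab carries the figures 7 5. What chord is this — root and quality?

The figures 7 5 indicate a seventh chord in root position.
In root position the bass is the root, so the root is Ab.
The chord tones are Ab, C, Eb, G, giving Ab major seventh.

Ab major seventh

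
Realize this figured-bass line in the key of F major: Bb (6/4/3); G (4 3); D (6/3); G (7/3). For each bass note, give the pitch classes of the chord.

Bb, D, E, G | G, Bb, C, E | D, F, Bb | G, Bb, D, F

Bb (6/4/3): Bb, D, E, G.
G (6/4/3): G, Bb, C, E.
D (6/3): D, F, Bb.
G (7/5/3): G, Bb, D, F.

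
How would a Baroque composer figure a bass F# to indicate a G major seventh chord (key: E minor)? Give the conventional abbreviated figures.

4/2

F# is the seventh of G major seventh, so the chord is in third inversion.
A seventh chord in third inversion is figured 6/4/2, conventionally abbreviated 4/2.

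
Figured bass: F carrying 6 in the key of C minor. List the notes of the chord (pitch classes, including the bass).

The written figures 6 are shorthand for 6/3: the 3 is implied.
A third above F in this key is Ab.
A sixth above F in this key is D.
Together with the bass F, this spells D diminished in first inversion.

F, Ab, D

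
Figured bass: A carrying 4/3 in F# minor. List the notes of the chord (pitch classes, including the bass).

A, C#, D, F#

The written figures 4/3 are shorthand for 6/4/3: the 6 is implied.
A third above A in this key is C#.
A fourth above A in this key is D.
A sixth above A in this key is F#.
Together with the bass A, this spells D major seventh in second inversion.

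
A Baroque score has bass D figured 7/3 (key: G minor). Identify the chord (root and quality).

D minor seventh

The figures 7/3 indicate a seventh chord in root position.
In root position the bass is the root, so the root is D.
The chord tones are D, F, A, C, giving D minor seventh.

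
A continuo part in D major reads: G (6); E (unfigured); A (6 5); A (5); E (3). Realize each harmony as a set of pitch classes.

G, B, E | E, G, B | A, C#, E, F# | A, C#, E | E, G, B

G (6/3): G, B, E.
E (5/3): E, G, B.
A (6/5/3): A, C#, E, F#.
A (5/3): A, C#, E.
E (5/3): E, G, B.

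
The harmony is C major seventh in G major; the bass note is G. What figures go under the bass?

G is the fifth of C major seventh, so the chord is in second inversion.
A seventh chord in second inversion is figured 6/4/3, conventionally abbreviated 4/3.

4/3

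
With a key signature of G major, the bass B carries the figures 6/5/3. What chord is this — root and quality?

G major seventh

The figures 6/5/3 indicate a seventh chord in first inversion.
In first inversion the root lies a sixth above the bass: a sixth above B in G major is G.
The chord tones are B, D, F#, G, giving G major seventh.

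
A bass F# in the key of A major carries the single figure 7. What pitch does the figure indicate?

E

Counting 6 letter steps above F# lands on E; in A major, that letter is E.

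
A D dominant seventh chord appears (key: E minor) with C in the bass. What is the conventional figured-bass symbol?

C is the seventh of D dominant seventh, so the chord is in third inversion.
A seventh chord in third inversion is figured 6/4/2, conventionally abbreviated 4/2.

4/2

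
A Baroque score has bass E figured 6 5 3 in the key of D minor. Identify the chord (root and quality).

The figures 6 5 3 indicate a seventh chord in first inversion.
In first inversion the root lies a sixth above the bass: a sixth above E in D minor is C.
The chord tones are E, G, Bb, C, giving C dominant seventh.

C dominant seventh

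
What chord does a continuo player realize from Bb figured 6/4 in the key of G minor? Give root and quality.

The figures 6/4 indicate a triad in second inversion.
In second inversion the root lies a fourth above the bass: a fourth above Bb in G minor is Eb.
The chord tones are Bb, Eb, G, giving Eb major.

Eb major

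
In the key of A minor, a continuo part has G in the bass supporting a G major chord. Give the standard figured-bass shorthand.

no figures

G is the root of G major, so the chord is in root position.
A triad in root position is figured 5/3, conventionally abbreviated (no figures — root-position triad).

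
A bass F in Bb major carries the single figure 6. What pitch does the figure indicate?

D

Counting 5 letter steps above F lands on D; in Bb major, that letter is D.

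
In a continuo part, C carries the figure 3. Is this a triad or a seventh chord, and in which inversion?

triad, root position

3 is shorthand for 5/3.
Intervals of 5/3 above the bass form a triad; the bass is the root, so this is root position.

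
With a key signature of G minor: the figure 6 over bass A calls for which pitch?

F

Counting 5 letter steps above A lands on F; in G minor, that letter is F.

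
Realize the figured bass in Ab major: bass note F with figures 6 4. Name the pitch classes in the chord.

F, Bb, Db

A fourth above F in this key is Bb.
A sixth above F in this key is Db.
Together with the bass F, this spells Bb minor in second inversion.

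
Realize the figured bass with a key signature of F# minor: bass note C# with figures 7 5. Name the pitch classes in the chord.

The written figures 7 5 are shorthand for 7/5/3: the 3 is implied.
A third above C# in this key is E.
A fifth above C# in this key is G#.
A seventh above C# in this key is B.
Together with the bass C#, this spells C# minor seventh in root position.

C#, E, G#, B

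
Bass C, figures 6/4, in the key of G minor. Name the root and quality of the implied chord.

The figures 6/4 indicate a triad in second inversion.
In second inversion the root lies a fourth above the bass: a fourth above C in G minor is F.
The chord tones are C, F, A, giving F major.

F major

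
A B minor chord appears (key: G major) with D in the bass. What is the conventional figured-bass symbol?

6

D is the third of B minor, so the chord is in first inversion.
A triad in first inversion is figured 6/3, conventionally abbreviated 6.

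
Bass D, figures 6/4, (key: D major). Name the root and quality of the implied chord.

G major

The figures 6/4 indicate a triad in second inversion.
In second inversion the root lies a fourth above the bass: a fourth above D in D major is G.
The chord tones are D, G, B, giving G major.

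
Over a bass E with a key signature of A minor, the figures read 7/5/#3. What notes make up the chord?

A third above E in this key is G, raised to G# by the sharp.
A fifth above E in this key is B.
A seventh above E in this key is D.
Together with the bass E, this spells E dominant seventh in root position.

E, G#, B, D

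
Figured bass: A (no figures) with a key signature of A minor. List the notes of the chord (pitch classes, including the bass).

An unfigured bass implies 5/3.
A third above A in this key is C.
A fifth above A in this key is E.
Together with the bass A, this spells A minor in root position.

A, C, E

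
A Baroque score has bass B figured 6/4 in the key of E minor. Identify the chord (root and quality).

E minor

The figures 6/4 indicate a triad in second inversion.
In second inversion the root lies a fourth above the bass: a fourth above B in E minor is E.
The chord tones are B, E, G, giving E minor.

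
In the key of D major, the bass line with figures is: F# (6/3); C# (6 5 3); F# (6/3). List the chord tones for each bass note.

F# (6/3): F#, A, D.
C# (6/5/3): C#, E, G, A.
F# (6/3): F#, A, D.

F#, A, D | C#, E, G, A | F#, A, D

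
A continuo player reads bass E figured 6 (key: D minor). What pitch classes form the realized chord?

E, G, C

The written figures 6 are shorthand for 6/3: the 3 is implied.
A third above E in this key is G.
A sixth above E in this key is C.
Together with the bass E, this spells C major in first inversion.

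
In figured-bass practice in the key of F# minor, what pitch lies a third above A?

C#

Counting 2 letter steps above A lands on C; in F# minor, that letter is C#.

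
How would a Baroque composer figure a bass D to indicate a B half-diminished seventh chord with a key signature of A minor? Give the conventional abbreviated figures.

D is the third of B half-diminished seventh, so the chord is in first inversion.
A seventh chord in first inversion is figured 6/5/3, conventionally abbreviated 6/5.

6/5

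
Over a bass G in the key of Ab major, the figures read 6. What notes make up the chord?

G, Bb, Eb

The written figures 6 are shorthand for 6/3: the 3 is implied.
A third above G in this key is Bb.
A sixth above G in this key is Eb.
Together with the bass G, this spells Eb major in first inversion.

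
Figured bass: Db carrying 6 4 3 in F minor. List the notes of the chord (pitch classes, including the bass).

Db, F, G, Bb

A third above Db in this key is F.
A fourth above Db in this key is G.
A sixth above Db in this key is Bb.
Together with the bass Db, this spells G half-diminished seventh in second inversion.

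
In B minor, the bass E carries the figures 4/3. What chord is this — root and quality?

The figures 4/3 indicate a seventh chord in second inversion.
In second inversion the root lies a fourth above the bass: a fourth above E in B minor is A.
The chord tones are E, G, A, C#, giving A dominant seventh.

A dominant seventh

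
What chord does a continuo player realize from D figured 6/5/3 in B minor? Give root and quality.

B minor seventh

The figures 6/5/3 indicate a seventh chord in first inversion.
In first inversion the root lies a sixth above the bass: a sixth above D in B minor is B.
The chord tones are D, F#, A, B, giving B minor seventh.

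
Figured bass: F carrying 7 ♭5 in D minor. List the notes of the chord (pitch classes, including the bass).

F, A, Cb, E

The written figures 7 ♭5 are shorthand for 7/5/3: the 3 is implied.
A third above F in this key is A.
A fifth above F in this key is C, lowered to Cb by the flat.
A seventh above F in this key is E.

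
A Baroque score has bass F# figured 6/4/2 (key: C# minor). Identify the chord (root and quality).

G# minor seventh

The figures 6/4/2 indicate a seventh chord in third inversion.
In third inversion the root lies a second above the bass: a second above F# in C# minor is G#.
The chord tones are F#, G#, B, D#, giving G# minor seventh.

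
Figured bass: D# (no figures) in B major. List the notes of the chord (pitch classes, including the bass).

D#, F#, A#

An unfigured bass implies 5/3.
A third above D# in this key is F#.
A fifth above D# in this key is A#.
Together with the bass D#, this spells D# minor in root position.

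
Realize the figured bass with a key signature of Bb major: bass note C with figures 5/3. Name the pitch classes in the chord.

C, Eb, G

A third above C in this key is Eb.
A fifth above C in this key is G.
Together with the bass C, this spells C minor in root position.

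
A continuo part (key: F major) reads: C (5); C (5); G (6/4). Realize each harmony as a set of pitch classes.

C, E, G | C, E, G | G, C, E

C (5/3): C, E, G.
C (5/3): C, E, G.
G (6/4): G, C, E.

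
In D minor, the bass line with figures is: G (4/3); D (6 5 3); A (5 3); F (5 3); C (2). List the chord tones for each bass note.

G (6/4/3): G, Bb, C, E.
D (6/5/3): D, F, A, Bb.
A (5/3): A, C, E.
F (5/3): F, A, C.
C (6/4/2): C, D, F, A.

G, Bb, C, E | D, F, A, Bb | A, C, E | F, A, C | C, D, F, A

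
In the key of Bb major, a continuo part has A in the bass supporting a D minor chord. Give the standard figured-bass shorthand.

A is the fifth of D minor, so the chord is in second inversion.
A triad in second inversion is figured 6/4, conventionally abbreviated 6/4.

6/4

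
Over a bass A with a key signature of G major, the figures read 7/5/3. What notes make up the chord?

A, C, E, G

A third above A in this key is C.
A fifth above A in this key is E.
A seventh above A in this key is G.
Together with the bass A, this spells A minor seventh in root position.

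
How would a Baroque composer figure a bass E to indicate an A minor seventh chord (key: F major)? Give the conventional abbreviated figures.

4/3

E is the fifth of A minor seventh, so the chord is in second inversion.
A seventh chord in second inversion is figured 6/4/3, conventionally abbreviated 4/3.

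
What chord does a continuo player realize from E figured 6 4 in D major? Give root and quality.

A major

The figures 6 4 indicate a triad in second inversion.
In second inversion the root lies a fourth above the bass: a fourth above E in D major is A.
The chord tones are E, A, C#, giving A major.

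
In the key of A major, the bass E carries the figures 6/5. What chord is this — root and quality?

The figures 6/5 indicate a seventh chord in first inversion.
In first inversion the root lies a sixth above the bass: a sixth above E in A major is C#.
The chord tones are E, G#, B, C#, giving C# minor seventh.

C# minor seventh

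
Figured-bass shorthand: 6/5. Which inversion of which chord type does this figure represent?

6/5 is shorthand for 6/5/3.
Intervals of 6/5/3 above the bass form a seventh chord; the bass is the third, so this is first inversion.

seventh chord, first inversion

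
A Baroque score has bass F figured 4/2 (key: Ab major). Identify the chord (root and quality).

The figures 4/2 indicate a seventh chord in third inversion.
In third inversion the root lies a second above the bass: a second above F in Ab major is G.
The chord tones are F, G, Bb, Db, giving G half-diminished seventh.

G half-diminished seventh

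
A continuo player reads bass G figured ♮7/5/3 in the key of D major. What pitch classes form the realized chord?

G, B, D, F

A third above G in this key is B.
A fifth above G in this key is D.
A seventh above G in this key is F#, made natural (F) by the ♮ figure.
Together with the bass G, this spells G dominant seventh in root position.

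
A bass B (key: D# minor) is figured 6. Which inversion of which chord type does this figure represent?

6 is shorthand for 6/3.
Intervals of 6/3 above the bass form a triad; the bass is the third, so this is first inversion.

triad, first inversion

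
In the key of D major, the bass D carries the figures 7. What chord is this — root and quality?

The figures 7 indicate a seventh chord in root position.
In root position the bass is the root, so the root is D.
The chord tones are D, F#, A, C#, giving D major seventh.

D major seventh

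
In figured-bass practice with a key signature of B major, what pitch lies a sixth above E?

Counting 5 letter steps above E lands on C; in B major, that letter is C#.

C#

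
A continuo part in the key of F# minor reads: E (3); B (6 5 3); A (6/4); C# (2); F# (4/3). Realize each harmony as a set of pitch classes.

E (5/3): E, G#, B.
B (6/5/3): B, D, F#, G#.
A (6/4): A, D, F#.
C# (6/4/2): C#, D, F#, A.
F# (6/4/3): F#, A, B, D.

E, G#, B | B, D, F#, G# | A, D, F# | C#, D, F#, A | F#, A, B, D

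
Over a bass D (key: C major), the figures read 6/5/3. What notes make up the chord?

D, F, A, B

A third above D in this key is F.
A fifth above D in this key is A.
A sixth above D in this key is B.
Together with the bass D, this spells B half-diminished seventh in first inversion.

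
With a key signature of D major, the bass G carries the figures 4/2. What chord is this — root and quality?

The figures 4/2 indicate a seventh chord in third inversion.
In third inversion the root lies a second above the bass: a second above G in D major is A.
The chord tones are G, A, C#, E, giving A dominant seventh.

A dominant seventh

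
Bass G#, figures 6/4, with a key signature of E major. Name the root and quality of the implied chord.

C# minor

The figures 6/4 indicate a triad in second inversion.
In second inversion the root lies a fourth above the bass: a fourth above G# in E major is C#.
The chord tones are G#, C#, E, giving C# minor.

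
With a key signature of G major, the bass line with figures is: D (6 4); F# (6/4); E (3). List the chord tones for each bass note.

D (6/4): D, G, B.
F# (6/4): F#, B, D.
E (5/3): E, G, B.

D, G, B | F#, B, D | E, G, B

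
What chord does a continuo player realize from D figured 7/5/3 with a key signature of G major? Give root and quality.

D dominant seventh

The figures 7/5/3 indicate a seventh chord in root position.
In root position the bass is the root, so the root is D.
The chord tones are D, F#, A, C, giving D dominant seventh.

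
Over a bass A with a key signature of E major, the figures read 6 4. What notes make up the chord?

A, D#, F#

A fourth above A in this key is D#.
A sixth above A in this key is F#.
Together with the bass A, this spells D# diminished in second inversion.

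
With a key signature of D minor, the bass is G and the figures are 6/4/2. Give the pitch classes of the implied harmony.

A second above G in this key is A.
A fourth above G in this key is C.
A sixth above G in this key is E.
Together with the bass G, this spells A minor seventh in third inversion.

G, A, C, E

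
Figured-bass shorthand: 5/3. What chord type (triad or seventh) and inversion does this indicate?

triad, root position

Intervals of 5/3 above the bass form a triad; the bass is the root, so this is root position.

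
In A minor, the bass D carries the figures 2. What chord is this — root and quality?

E minor seventh

The figures 2 indicate a seventh chord in third inversion.
In third inversion the root lies a second above the bass: a second above D in A minor is E.
The chord tones are D, E, G, B, giving E minor seventh.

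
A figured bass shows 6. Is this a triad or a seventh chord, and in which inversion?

triad, first inversion

6 is shorthand for 6/3.
Intervals of 6/3 above the bass form a triad; the bass is the third, so this is first inversion.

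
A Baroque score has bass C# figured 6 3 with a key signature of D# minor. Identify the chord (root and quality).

A# minor

The figures 6 3 indicate a triad in first inversion.
In first inversion the root lies a sixth above the bass: a sixth above C# in D# minor is A#.
The chord tones are C#, E#, A#, giving A# minor.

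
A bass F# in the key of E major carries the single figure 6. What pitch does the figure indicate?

D#

Counting 5 letter steps above F# lands on D; in E major, that letter is D#.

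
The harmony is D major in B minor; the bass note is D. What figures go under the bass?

no figures

D is the root of D major, so the chord is in root position.
A triad in root position is figured 5/3, conventionally abbreviated (no figures — root-position triad).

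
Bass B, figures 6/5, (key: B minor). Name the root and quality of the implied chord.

The figures 6/5 indicate a seventh chord in first inversion.
In first inversion the root lies a sixth above the bass: a sixth above B in B minor is G.
The chord tones are B, D, F#, G, giving G major seventh.

G major seventh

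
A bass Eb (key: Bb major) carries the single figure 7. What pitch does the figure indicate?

Counting 6 letter steps above Eb lands on D; in Bb major, that letter is D.

D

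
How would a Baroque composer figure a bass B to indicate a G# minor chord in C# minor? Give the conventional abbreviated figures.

B is the third of G# minor, so the chord is in first inversion.
A triad in first inversion is figured 6/3, conventionally abbreviated 6.

6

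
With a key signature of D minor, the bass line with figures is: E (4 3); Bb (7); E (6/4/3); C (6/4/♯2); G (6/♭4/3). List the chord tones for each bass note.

E, G, A, C | Bb, D, F, A | E, G, A, C | C, D#, F, A | G, Bb, Cb, E

E (6/4/3): E, G, A, C.
Bb (7/5/3): Bb, D, F, A.
E (6/4/3): E, G, A, C.
C (6/4/#2): C, D#, F, A.
G (6/b4/3): G, Bb, Cb, E.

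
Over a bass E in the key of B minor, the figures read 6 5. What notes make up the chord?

E, G, B, C#

The written figures 6 5 are shorthand for 6/5/3: the 3 is implied.
A third above E in this key is G.
A fifth above E in this key is B.
A sixth above E in this key is C#.
Together with the bass E, this spells C# half-diminished seventh in first inversion.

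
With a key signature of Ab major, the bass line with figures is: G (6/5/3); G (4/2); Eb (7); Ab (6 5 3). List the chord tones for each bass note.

G (6/5/3): G, Bb, Db, Eb.
G (6/4/2): G, Ab, C, Eb.
Eb (7/5/3): Eb, G, Bb, Db.
Ab (6/5/3): Ab, C, Eb, F.

G, Bb, Db, Eb | G, Ab, C, Eb | Eb, G, Bb, Db | Ab, C, Eb, F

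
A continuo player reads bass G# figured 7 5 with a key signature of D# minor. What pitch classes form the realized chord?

G#, B, D#, F#

The written figures 7 5 are shorthand for 7/5/3: the 3 is implied.
A third above G# in this key is B.
A fifth above G# in this key is D#.
A seventh above G# in this key is F#.
Together with the bass G#, this spells G# minor seventh in root position.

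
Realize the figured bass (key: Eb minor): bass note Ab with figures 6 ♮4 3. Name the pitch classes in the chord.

A third above Ab in this key is Cb.
A fourth above Ab in this key is Db, made natural (D) by the ♮ figure.
A sixth above Ab in this key is F.
Together with the bass Ab, this spells D diminished seventh in second inversion.

Ab, Cb, D, F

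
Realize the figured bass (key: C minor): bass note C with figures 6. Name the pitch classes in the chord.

The written figures 6 are shorthand for 6/3: the 3 is implied.
A third above C in this key is Eb.
A sixth above C in this key is Ab.
Together with the bass C, this spells Ab major in first inversion.

C, Eb, Ab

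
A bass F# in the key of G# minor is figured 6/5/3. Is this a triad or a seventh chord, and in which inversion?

seventh chord, first inversion

Intervals of 6/5/3 above the bass form a seventh chord; the bass is the third, so this is first inversion.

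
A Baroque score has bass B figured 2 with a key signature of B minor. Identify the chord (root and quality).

The figures 2 indicate a seventh chord in third inversion.
In third inversion the root lies a second above the bass: a second above B in B minor is C#.
The chord tones are B, C#, E, G, giving C# half-diminished seventh.

C# half-diminished seventh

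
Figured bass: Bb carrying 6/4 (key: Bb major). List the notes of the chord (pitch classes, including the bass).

A fourth above Bb in this key is Eb.
A sixth above Bb in this key is G.
Together with the bass Bb, this spells Eb major in second inversion.

Bb, Eb, G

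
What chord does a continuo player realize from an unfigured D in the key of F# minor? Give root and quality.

D major

An unfigured bass indicates a triad in root position.
In root position the bass is the root, so the root is D.
The chord tones are D, F#, A, giving D major.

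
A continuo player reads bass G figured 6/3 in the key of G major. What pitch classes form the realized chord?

G, B, E

A third above G in this key is B.
A sixth above G in this key is E.
Together with the bass G, this spells E minor in first inversion.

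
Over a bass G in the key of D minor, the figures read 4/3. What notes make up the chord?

G, Bb, C, E

The written figures 4/3 are shorthand for 6/4/3: the 6 is implied.
A third above G in this key is Bb.
A fourth above G in this key is C.
A sixth above G in this key is E.
Together with the bass G, this spells C dominant seventh in second inversion.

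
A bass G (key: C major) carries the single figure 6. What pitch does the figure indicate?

Counting 5 letter steps above G lands on E; in C major, that letter is E.

E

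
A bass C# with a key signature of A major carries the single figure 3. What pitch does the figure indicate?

Counting 2 letter steps above C# lands on E; in A major, that letter is E.

E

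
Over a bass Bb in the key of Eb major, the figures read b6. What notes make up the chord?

The written figures b6 are shorthand for 6/3: the 3 is implied.
A third above Bb in this key is D.
A sixth above Bb in this key is G, lowered to Gb by the flat.
Together with the bass Bb, this spells Gb augmented in first inversion.

Bb, D, Gb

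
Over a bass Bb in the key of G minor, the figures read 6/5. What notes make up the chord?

Bb, D, F, G

The written figures 6/5 are shorthand for 6/5/3: the 3 is implied.
A third above Bb in this key is D.
A fifth above Bb in this key is F.
A sixth above Bb in this key is G.
Together with the bass Bb, this spells G minor seventh in first inversion.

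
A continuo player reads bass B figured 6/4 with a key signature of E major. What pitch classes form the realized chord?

B, E, G#

A fourth above B in this key is E.
A sixth above B in this key is G#.
Together with the bass B, this spells E major in second inversion.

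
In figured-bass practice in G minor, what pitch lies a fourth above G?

Counting 3 letter steps above G lands on C; in G minor, that letter is C.

C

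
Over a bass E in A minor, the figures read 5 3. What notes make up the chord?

A third above E in this key is G.
A fifth above E in this key is B.
Together with the bass E, this spells E minor in root position.

E, G, B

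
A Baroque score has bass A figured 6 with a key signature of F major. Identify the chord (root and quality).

F major

The figures 6 indicate a triad in first inversion.
In first inversion the root lies a sixth above the bass: a sixth above A in F major is F.
The chord tones are A, C, F, giving F major.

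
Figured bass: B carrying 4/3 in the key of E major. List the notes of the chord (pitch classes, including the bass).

The written figures 4/3 are shorthand for 6/4/3: the 6 is implied.
A third above B in this key is D#.
A fourth above B in this key is E.
A sixth above B in this key is G#.
Together with the bass B, this spells E major seventh in second inversion.

B, D#, E, G#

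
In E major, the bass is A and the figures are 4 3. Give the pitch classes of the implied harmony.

The written figures 4 3 are shorthand for 6/4/3: the 6 is implied.
A third above A in this key is C#.
A fourth above A in this key is D#.
A sixth above A in this key is F#.
Together with the bass A, this spells D# half-diminished seventh in second inversion.

A, C#, D#, F#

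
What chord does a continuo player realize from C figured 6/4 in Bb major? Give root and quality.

The figures 6/4 indicate a triad in second inversion.
In second inversion the root lies a fourth above the bass: a fourth above C in Bb major is F.
The chord tones are C, F, A, giving F major.

F major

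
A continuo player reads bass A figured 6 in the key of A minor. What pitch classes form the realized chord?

The written figures 6 are shorthand for 6/3: the 3 is implied.
A third above A in this key is C.
A sixth above A in this key is F.
Together with the bass A, this spells F major in first inversion.

A, C, F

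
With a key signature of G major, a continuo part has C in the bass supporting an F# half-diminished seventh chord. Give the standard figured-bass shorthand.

C is the fifth of F# half-diminished seventh, so the chord is in second inversion.
A seventh chord in second inversion is figured 6/4/3, conventionally abbreviated 4/3.

4/3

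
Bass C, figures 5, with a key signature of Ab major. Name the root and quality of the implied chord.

C minor

The figures 5 indicate a triad in root position.
In root position the bass is the root, so the root is C.
The chord tones are C, Eb, G, giving C minor.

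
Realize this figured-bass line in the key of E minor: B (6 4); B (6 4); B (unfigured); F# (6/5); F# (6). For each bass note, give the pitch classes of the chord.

B (6/4): B, E, G.
B (6/4): B, E, G.
B (5/3): B, D, F#.
F# (6/5/3): F#, A, C, D.
F# (6/3): F#, A, D.

B, E, G | B, E, G | B, D, F# | F#, A, C, D | F#, A, D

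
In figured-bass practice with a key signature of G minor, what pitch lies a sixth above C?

A

Counting 5 letter steps above C lands on A; in G minor, that letter is A.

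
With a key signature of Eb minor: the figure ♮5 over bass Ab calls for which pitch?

Counting 4 letter steps above Ab lands on E; in Eb minor, that letter is Eb.
The ♮5 figure makes it natural, giving E.

E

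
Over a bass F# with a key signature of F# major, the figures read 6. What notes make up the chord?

F#, A#, D#

The written figures 6 are shorthand for 6/3: the 3 is implied.
A third above F# in this key is A#.
A sixth above F# in this key is D#.
Together with the bass F#, this spells D# minor in first inversion.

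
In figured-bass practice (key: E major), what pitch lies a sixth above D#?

B

Counting 5 letter steps above D# lands on B; in E major, that letter is B.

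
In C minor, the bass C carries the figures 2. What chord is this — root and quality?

D half-diminished seventh

The figures 2 indicate a seventh chord in third inversion.
In third inversion the root lies a second above the bass: a second above C in C minor is D.
The chord tones are C, D, F, Ab, giving D half-diminished seventh.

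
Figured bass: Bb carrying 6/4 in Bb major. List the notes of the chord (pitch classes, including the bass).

Bb, Eb, G

A fourth above Bb in this key is Eb.
A sixth above Bb in this key is G.
Together with the bass Bb, this spells Eb major in second inversion.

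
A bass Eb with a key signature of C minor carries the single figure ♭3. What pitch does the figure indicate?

Gb

Counting 2 letter steps above Eb lands on G; in C minor, that letter is G.
The b3 figure lowers it a semitone, giving Gb.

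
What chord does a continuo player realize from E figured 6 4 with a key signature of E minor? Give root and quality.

The figures 6 4 indicate a triad in second inversion.
In second inversion the root lies a fourth above the bass: a fourth above E in E minor is A.
The chord tones are E, A, C, giving A minor.

A minor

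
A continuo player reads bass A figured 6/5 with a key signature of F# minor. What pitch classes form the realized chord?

A, C#, E, F#

The written figures 6/5 are shorthand for 6/5/3: the 3 is implied.
A third above A in this key is C#.
A fifth above A in this key is E.
A sixth above A in this key is F#.
Together with the bass A, this spells F# minor seventh in first inversion.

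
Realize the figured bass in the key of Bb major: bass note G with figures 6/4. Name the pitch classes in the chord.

G, C, Eb

A fourth above G in this key is C.
A sixth above G in this key is Eb.
Together with the bass G, this spells C minor in second inversion.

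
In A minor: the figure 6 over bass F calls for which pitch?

D

Counting 5 letter steps above F lands on D; in A minor, that letter is D.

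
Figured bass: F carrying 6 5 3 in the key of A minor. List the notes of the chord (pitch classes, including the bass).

F, A, C, D

A third above F in this key is A.
A fifth above F in this key is C.
A sixth above F in this key is D.
Together with the bass F, this spells D minor seventh in first inversion.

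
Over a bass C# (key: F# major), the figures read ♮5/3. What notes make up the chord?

A third above C# in this key is E#.
A fifth above C# in this key is G#, made natural (G) by the ♮ figure.

C#, E#, G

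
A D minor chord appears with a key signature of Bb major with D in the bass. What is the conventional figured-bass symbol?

D is the root of D minor, so the chord is in root position.
A triad in root position is figured 5/3, conventionally abbreviated (no figures — root-position triad).

no figures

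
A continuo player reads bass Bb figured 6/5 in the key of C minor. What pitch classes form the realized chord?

The written figures 6/5 are shorthand for 6/5/3: the 3 is implied.
A third above Bb in this key is D.
A fifth above Bb in this key is F.
A sixth above Bb in this key is G.
Together with the bass Bb, this spells G minor seventh in first inversion.

Bb, D, F, G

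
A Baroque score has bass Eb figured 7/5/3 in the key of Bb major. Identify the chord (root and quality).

The figures 7/5/3 indicate a seventh chord in root position.
In root position the bass is the root, so the root is Eb.
The chord tones are Eb, G, Bb, D, giving Eb major seventh.

Eb major seventh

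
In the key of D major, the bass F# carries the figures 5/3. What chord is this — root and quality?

F# minor

The figures 5/3 indicate a triad in root position.
In root position the bass is the root, so the root is F#.
The chord tones are F#, A, C#, giving F# minor.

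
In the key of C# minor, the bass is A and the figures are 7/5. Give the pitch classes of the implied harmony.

A, C#, E, G#

The written figures 7/5 are shorthand for 7/5/3: the 3 is implied.
A third above A in this key is C#.
A fifth above A in this key is E.
A seventh above A in this key is G#.
Together with the bass A, this spells A major seventh in root position.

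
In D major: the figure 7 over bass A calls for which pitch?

Counting 6 letter steps above A lands on G; in D major, that letter is G.

G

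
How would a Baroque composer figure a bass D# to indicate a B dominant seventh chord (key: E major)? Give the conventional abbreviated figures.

D# is the third of B dominant seventh, so the chord is in first inversion.
A seventh chord in first inversion is figured 6/5/3, conventionally abbreviated 6/5.

6/5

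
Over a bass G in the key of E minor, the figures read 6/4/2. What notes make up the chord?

G, A, C, E

A second above G in this key is A.
A fourth above G in this key is C.
A sixth above G in this key is E.
Together with the bass G, this spells A minor seventh in third inversion.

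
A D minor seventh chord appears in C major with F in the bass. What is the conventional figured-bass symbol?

F is the third of D minor seventh, so the chord is in first inversion.
A seventh chord in first inversion is figured 6/5/3, conventionally abbreviated 6/5.

6/5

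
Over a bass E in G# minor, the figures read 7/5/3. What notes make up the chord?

E, G#, B, D#

A third above E in this key is G#.
A fifth above E in this key is B.
A seventh above E in this key is D#.
Together with the bass E, this spells E major seventh in root position.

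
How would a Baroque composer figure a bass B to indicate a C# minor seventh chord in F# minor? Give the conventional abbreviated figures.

B is the seventh of C# minor seventh, so the chord is in third inversion.
A seventh chord in third inversion is figured 6/4/2, conventionally abbreviated 4/2.

4/2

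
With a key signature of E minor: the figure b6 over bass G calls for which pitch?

Eb

Counting 5 letter steps above G lands on E; in E minor, that letter is E.
The b6 figure lowers it a semitone, giving Eb.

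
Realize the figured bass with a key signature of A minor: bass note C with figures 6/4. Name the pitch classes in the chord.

A fourth above C in this key is F.
A sixth above C in this key is A.
Together with the bass C, this spells F major in second inversion.

C, F, A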